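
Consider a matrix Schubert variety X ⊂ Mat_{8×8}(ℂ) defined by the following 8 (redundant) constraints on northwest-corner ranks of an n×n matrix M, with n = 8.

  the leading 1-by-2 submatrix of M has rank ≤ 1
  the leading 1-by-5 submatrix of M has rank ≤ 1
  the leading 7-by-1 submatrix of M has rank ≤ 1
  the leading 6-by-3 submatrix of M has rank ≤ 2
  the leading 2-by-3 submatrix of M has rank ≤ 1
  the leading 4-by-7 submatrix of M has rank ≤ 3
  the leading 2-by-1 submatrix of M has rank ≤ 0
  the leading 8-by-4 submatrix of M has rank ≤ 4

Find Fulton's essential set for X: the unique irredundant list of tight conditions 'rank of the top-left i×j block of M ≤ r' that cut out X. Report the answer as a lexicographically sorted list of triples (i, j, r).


Rank table r_w(8×8) implied by the 8 constraints:

  i=1: 0 | 1 | 1 | 1 | 1 | 1 | 1 | 1
  i=2: 0 | 1 | 1 | 2 | 2 | 2 | 2 | 2
  i=3: 1 | 2 | 2 | 3 | 3 | 3 | 3 | 3
  i=4: 1 | 2 | 2 | 3 | 3 | 3 | 3 | 4
  i=5: 1 | 2 | 2 | 3 | 4 | 4 | 4 | 5
  i=6: 1 | 2 | 2 | 3 | 4 | 5 | 5 | 6
  i=7: 1 | 2 | 3 | 4 | 5 | 6 | 6 | 7
  i=8: 1 | 2 | 3 | 4 | 5 | 6 | 7 | 8

giving w = (2, 4, 1, 8, 5, 6, 3, 7) via Δ²R.

D(w) has 9 cells with 4 SE-corners; essential set:

[(2, 1, 0), (2, 3, 1), (4, 7, 3), (6, 3, 2)]


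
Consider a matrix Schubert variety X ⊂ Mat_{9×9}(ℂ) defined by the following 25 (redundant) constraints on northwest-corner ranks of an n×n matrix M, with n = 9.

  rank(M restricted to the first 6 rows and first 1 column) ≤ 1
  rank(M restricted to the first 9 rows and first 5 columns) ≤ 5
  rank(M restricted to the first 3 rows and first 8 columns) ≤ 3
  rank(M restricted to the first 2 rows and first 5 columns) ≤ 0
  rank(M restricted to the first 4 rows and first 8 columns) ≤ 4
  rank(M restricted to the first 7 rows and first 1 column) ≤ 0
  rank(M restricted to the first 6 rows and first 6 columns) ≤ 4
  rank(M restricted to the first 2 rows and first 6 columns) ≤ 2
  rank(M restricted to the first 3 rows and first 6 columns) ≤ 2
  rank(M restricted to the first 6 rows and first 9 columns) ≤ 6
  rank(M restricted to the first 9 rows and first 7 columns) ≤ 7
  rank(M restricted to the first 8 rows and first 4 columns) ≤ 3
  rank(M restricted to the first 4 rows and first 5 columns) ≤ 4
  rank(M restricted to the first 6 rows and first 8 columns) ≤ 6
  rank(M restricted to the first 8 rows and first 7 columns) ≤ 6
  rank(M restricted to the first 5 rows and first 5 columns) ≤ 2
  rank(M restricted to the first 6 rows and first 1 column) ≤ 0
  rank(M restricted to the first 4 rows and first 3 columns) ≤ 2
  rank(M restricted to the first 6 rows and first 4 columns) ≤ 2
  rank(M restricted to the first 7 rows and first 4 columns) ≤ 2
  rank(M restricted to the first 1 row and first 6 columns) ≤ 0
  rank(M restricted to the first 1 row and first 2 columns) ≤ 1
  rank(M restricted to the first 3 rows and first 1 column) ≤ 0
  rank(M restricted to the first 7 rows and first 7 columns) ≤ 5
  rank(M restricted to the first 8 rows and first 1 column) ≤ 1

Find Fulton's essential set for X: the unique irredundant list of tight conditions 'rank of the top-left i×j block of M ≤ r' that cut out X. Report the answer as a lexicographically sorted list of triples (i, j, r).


Recovering R(i,j) via the rank-extension bound from the 25 conditions:

  0  0  0  0  0  0  1  1  1
  0  0  0  0  0  1  2  2  2
  0  1  1  1  1  2  3  3  3
  0  1  2  2  2  3  4  4  4
  0  1  2  2  2  3  4  5  5
  0  1  2  2  3  4  5  6  6
  0  1  2  2  3  4  5  6  7
  1  2  3  3  4  5  6  7  8
  1  2  3  4  5  6  7  8  9

hence w(1..9) = (7, 6, 2, 3, 8, 5, 9, 1, 4).

Fulton essential set (5 of the 20 Rothe cells):

[(1, 6, 0), (2, 5, 0), (5, 5, 2), (7, 1, 0), (7, 4, 2)]


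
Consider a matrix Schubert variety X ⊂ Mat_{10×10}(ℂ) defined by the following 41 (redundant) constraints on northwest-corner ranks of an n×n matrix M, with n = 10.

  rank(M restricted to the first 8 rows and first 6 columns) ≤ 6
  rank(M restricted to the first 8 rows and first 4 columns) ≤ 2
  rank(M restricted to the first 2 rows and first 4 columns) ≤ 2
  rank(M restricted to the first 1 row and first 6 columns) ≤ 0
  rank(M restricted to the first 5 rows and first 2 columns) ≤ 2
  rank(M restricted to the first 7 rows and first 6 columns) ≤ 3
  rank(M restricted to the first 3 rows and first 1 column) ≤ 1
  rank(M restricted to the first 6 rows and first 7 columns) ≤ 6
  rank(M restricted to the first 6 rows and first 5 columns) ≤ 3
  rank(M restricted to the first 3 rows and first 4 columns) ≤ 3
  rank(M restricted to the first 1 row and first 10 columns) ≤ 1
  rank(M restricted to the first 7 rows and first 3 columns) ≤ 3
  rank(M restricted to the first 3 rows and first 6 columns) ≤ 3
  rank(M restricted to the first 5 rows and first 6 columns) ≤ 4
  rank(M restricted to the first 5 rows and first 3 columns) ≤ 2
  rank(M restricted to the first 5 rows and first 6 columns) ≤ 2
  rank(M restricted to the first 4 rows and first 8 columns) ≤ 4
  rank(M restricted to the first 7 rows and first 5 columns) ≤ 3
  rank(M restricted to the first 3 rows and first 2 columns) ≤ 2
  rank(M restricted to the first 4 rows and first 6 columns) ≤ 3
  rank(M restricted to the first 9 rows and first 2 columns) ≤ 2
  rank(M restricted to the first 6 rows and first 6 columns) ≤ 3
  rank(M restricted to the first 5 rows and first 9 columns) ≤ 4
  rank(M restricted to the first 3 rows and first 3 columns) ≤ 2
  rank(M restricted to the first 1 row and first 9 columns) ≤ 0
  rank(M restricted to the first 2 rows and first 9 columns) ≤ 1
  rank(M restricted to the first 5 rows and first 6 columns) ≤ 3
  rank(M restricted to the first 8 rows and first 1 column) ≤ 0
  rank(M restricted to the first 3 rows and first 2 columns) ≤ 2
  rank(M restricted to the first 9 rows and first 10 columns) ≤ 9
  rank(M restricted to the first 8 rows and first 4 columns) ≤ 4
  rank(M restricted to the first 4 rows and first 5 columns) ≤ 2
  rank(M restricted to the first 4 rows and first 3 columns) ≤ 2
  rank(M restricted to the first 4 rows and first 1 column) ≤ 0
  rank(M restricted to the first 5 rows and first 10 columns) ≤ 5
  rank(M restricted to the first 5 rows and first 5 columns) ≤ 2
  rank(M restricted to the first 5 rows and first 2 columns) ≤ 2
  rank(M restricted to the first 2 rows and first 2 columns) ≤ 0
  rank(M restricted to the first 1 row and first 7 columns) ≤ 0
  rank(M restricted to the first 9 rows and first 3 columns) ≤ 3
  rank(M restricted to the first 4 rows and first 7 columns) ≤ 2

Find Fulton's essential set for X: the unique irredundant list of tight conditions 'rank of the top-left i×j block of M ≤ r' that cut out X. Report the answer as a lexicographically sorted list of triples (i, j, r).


The tightest implied rank at each (i,j), from the 41 conditions:

  i=1: 0, 0, 0, 0, 0, 0, 0, 0, 0, 1
  i=2: 0, 0, 1, 1, 1, 1, 1, 1, 1, 2
  i=3: 0, 1, 2, 2, 2, 2, 2, 2, 2, 3
  i=4: 0, 1, 2, 2, 2, 2, 2, 3, 3, 4
  i=5: 0, 1, 2, 2, 2, 2, 3, 4, 4, 5
  i=6: 0, 1, 2, 2, 3, 3, 4, 5, 5, 6
  i=7: 0, 1, 2, 2, 3, 3, 4, 5, 6, 7
  i=8: 0, 1, 2, 2, 3, 4, 5, 6, 7, 8
  i=9: 1, 2, 3, 3, 4, 5, 6, 7, 8, 9
  i=10: 1, 2, 3, 4, 5, 6, 7, 8, 9, 10

the unique w with this rank table is (10, 3, 2, 8, 7, 5, 9, 6, 1, 4).

7 SE-corners of the 28-cell Rothe diagram give Ess(w):

[(1, 9, 0), (2, 2, 0), (4, 7, 2), (5, 6, 2), (7, 6, 3), (8, 1, 0), (8, 4, 2)]


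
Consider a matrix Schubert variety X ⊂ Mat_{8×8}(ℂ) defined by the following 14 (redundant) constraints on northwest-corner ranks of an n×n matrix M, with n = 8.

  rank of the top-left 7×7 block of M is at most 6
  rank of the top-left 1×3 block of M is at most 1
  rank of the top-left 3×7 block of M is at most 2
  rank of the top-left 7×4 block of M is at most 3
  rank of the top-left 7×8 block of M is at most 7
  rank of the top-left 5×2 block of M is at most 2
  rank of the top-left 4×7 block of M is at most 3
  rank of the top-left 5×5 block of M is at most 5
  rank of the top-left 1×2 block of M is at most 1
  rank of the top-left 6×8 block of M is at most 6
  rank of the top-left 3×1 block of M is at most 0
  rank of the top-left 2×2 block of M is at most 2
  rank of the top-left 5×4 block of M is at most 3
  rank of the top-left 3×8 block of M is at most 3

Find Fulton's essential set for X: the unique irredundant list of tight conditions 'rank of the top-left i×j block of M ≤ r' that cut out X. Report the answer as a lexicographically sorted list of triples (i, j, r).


Reconstructing r_w from the 14 given conditions:

  row 1: 0, 1, 1, 1, 1, 1, 1, 1
  row 2: 0, 1, 2, 2, 2, 2, 2, 2
  row 3: 0, 1, 2, 2, 2, 2, 2, 3
  row 4: 1, 2, 3, 3, 3, 3, 3, 4
  row 5: 1, 2, 3, 3, 4, 4, 4, 5
  row 6: 1, 2, 3, 3, 4, 5, 5, 6
  row 7: 1, 2, 3, 3, 4, 5, 6, 7
  row 8: 1, 2, 3, 4, 5, 6, 7, 8

so w = (2, 3, 8, 1, 5, 6, 7, 4).

ℓ(w)=10; the 3 essential cells (i,j,r):

[(3, 1, 0), (3, 7, 2), (7, 4, 3)]


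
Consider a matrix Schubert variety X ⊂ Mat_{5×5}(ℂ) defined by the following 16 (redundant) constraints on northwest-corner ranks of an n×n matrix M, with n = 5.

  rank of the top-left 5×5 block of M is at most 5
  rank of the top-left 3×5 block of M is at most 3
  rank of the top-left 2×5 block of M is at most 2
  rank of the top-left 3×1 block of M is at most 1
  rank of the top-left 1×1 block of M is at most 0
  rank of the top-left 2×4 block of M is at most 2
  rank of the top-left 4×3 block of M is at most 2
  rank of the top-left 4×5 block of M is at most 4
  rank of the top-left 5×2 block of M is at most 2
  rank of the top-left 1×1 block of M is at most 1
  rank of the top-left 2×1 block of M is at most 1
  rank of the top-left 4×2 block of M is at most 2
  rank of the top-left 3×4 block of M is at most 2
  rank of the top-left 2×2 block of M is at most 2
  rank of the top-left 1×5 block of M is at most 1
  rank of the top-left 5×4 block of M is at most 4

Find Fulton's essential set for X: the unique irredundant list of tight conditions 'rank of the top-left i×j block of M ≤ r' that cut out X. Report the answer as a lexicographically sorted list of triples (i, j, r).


The tightest implied rank at each (i,j), from the 16 conditions:

  row 1: 0, 1, 1, 1, 1
  row 2: 1, 2, 2, 2, 2
  row 3: 1, 2, 2, 2, 3
  row 4: 1, 2, 2, 3, 4
  row 5: 1, 2, 3, 4, 5

second differences of R give the permutation w = (2, 1, 5, 4, 3).

Fulton essential set (3 of the 4 Rothe cells):

[(1, 1, 0), (3, 4, 2), (4, 3, 2)]


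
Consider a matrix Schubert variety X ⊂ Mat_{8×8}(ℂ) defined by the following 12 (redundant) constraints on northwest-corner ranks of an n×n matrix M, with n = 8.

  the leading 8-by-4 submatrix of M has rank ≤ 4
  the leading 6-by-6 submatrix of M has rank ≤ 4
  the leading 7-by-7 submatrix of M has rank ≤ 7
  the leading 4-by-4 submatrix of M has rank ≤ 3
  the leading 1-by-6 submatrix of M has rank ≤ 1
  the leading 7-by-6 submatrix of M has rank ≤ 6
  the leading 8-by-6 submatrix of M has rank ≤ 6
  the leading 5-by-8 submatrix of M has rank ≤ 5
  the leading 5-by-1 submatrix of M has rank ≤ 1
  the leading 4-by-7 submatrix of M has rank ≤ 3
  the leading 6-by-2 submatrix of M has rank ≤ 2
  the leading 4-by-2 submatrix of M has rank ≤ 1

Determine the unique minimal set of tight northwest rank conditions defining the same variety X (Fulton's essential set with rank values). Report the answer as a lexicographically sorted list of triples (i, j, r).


Recovering R(i,j) via the rank-extension bound from the 12 conditions:

  R[1]: 1 1 1 1 1 1 1 1
  R[2]: 1 1 2 2 2 2 2 2
  R[3]: 1 1 2 3 3 3 3 3
  R[4]: 1 1 2 3 3 3 3 4
  R[5]: 1 2 3 4 4 4 4 5
  R[6]: 1 2 3 4 4 4 5 6
  R[7]: 1 2 3 4 5 5 6 7
  R[8]: 1 2 3 4 5 6 7 8

the unique w with this rank table is (1, 3, 4, 8, 2, 7, 5, 6).

Rothe diagram D(w) (8 cells), 3 SE-corners (essential conditions):

[(4, 2, 1), (4, 7, 3), (6, 6, 4)]


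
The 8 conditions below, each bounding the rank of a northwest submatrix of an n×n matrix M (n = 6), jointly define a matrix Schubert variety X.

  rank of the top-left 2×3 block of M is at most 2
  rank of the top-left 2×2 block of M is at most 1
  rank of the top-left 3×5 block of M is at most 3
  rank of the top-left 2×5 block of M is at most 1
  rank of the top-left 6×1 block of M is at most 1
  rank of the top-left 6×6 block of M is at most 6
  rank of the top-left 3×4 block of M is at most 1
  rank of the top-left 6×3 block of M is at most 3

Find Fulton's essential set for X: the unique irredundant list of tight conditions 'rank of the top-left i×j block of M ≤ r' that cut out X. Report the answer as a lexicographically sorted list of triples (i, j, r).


Reconstructing r_w from the 8 given conditions:

  1 1 1 1 1 1
  1 1 1 1 1 2
  1 1 1 1 2 3
  1 2 2 2 3 4
  1 2 3 3 4 5
  1 2 3 4 5 6

second differences of R give the permutation w = (1, 6, 5, 2, 3, 4).

ℓ(w)=7; the 2 essential cells (i,j,r):

[(2, 5, 1), (3, 4, 1)]


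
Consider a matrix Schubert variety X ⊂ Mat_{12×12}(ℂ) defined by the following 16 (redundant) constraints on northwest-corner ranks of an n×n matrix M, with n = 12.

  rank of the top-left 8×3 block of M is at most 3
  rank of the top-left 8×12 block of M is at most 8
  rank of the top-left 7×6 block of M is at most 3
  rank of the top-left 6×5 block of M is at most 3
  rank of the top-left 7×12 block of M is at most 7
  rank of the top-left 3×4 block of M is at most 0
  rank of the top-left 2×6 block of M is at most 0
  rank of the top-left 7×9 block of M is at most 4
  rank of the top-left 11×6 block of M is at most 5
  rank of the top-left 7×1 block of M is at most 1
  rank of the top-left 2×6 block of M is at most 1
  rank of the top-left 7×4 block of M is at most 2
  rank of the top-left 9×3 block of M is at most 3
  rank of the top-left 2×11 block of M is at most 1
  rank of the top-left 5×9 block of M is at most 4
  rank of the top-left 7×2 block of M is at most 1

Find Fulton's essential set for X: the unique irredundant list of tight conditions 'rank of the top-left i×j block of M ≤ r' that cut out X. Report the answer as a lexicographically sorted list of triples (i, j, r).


Propagating the 16 rank bounds to every northwest block:

  row 1: 0  0  0  0  0  0  1  1  1  1  1  1
  row 2: 0  0  0  0  0  0  1  1  1  1  1  2
  row 3: 0  0  0  0  1  1  2  2  2  2  2  3
  row 4: 1  1  1  1  2  2  3  3  3  3  3  4
  row 5: 1  1  2  2  3  3  4  4  4  4  4  5
  row 6: 1  1  2  2  3  3  4  4  4  5  5  6
  row 7: 1  1  2  2  3  3  4  4  4  5  6  7
  row 8: 1  2  3  3  4  4  5  5  5  6  7  8
  row 9: 1  2  3  4  5  5  6  6  6  7  8  9
  row 10: 1  2  3  4  5  5  6  7  7  8  9  10
  row 11: 1  2  3  4  5  5  6  7  8  9  10  11
  row 12: 1  2  3  4  5  6  7  8  9  10  11  12

the unique w with this rank table is (7, 12, 5, 1, 3, 10, 11, 2, 4, 8, 9, 6).

Rothe diagram D(w) (33 cells), 8 SE-corners (essential conditions):

[(2, 6, 0), (2, 11, 1), (3, 4, 0), (7, 2, 1), (7, 4, 2), (7, 6, 3), (7, 9, 4), (11, 6, 5)]


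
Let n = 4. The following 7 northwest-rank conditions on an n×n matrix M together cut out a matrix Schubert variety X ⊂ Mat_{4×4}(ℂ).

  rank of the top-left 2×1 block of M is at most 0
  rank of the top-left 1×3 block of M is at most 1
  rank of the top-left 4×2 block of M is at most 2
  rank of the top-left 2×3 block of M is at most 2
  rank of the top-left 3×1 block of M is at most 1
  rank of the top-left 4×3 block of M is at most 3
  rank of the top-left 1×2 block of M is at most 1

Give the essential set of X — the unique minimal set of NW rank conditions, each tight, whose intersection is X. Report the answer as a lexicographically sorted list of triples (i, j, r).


Propagating the 7 rank bounds to every northwest block:

  i=1: 0 1 1 1
  i=2: 0 1 2 2
  i=3: 1 2 3 3
  i=4: 1 2 3 4

hence w(1..4) = (2, 3, 1, 4).

1 SE-corner of the 2-cell Rothe diagram gives Ess(w):

[(2, 1, 0)]


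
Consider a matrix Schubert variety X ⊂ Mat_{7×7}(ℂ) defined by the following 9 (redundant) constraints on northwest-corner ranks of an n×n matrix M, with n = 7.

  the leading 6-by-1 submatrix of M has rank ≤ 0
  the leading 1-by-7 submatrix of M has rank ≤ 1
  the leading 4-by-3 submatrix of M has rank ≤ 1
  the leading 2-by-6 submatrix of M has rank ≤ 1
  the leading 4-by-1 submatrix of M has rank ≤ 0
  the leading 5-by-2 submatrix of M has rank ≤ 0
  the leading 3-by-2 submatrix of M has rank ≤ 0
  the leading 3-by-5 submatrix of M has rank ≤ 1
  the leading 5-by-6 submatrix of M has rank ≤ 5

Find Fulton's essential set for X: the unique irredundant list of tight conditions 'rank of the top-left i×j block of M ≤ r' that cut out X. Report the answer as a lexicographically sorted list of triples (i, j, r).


The tightest implied rank at each (i,j), from the 9 conditions:

  row 1: 0, 0, 1, 1, 1, 1, 1
  row 2: 0, 0, 1, 1, 1, 1, 2
  row 3: 0, 0, 1, 1, 1, 2, 3
  row 4: 0, 0, 1, 2, 2, 3, 4
  row 5: 0, 0, 1, 2, 3, 4, 5
  row 6: 0, 1, 2, 3, 4, 5, 6
  row 7: 1, 2, 3, 4, 5, 6, 7

reading off 1-entries of Δ²R: w = (3, 7, 6, 4, 5, 2, 1).

|D(w)|=16, |Ess(w)|=4:

[(2, 6, 1), (3, 5, 1), (5, 2, 0), (6, 1, 0)]


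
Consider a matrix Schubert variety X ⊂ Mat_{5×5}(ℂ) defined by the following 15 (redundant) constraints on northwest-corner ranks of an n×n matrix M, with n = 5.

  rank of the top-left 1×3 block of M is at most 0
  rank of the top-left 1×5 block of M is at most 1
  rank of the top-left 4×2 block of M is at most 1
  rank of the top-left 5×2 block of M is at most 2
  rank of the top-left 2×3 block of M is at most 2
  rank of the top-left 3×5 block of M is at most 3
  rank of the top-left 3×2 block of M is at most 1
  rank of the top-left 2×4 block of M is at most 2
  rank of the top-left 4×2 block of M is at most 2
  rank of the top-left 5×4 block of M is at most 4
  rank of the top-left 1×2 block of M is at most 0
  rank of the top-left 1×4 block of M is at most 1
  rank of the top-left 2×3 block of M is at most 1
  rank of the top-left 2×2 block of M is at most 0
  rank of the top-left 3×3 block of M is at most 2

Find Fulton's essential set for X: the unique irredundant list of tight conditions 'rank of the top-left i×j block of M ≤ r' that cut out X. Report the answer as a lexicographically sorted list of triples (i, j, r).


Propagating the 15 rank bounds to every northwest block:

  i=1: 0 | 0 | 0 | 1 | 1
  i=2: 0 | 0 | 1 | 2 | 2
  i=3: 1 | 1 | 2 | 3 | 3
  i=4: 1 | 1 | 2 | 3 | 4
  i=5: 1 | 2 | 3 | 4 | 5

the unique w with this rank table is (4, 3, 1, 5, 2).

Fulton essential set (3 of the 6 Rothe cells):

[(1, 3, 0), (2, 2, 0), (4, 2, 1)]


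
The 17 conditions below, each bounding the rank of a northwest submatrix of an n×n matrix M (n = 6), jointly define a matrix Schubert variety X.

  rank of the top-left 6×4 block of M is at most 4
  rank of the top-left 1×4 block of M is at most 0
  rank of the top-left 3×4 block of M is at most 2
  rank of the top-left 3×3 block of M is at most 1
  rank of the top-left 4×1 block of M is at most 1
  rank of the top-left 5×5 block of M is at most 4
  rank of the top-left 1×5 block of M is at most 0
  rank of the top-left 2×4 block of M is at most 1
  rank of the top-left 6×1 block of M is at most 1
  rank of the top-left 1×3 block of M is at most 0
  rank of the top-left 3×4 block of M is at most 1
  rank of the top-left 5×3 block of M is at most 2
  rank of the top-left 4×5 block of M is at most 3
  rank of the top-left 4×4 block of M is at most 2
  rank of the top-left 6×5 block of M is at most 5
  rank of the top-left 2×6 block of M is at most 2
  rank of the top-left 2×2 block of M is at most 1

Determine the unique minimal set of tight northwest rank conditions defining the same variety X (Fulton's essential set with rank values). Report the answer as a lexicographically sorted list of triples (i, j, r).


Reconstructing r_w from the 17 given conditions:

  row 1: 0, 0, 0, 0, 0, 1
  row 2: 1, 1, 1, 1, 1, 2
  row 3: 1, 1, 1, 1, 2, 3
  row 4: 1, 2, 2, 2, 3, 4
  row 5: 1, 2, 2, 3, 4, 5
  row 6: 1, 2, 3, 4, 5, 6

second differences of R give the permutation w = (6, 1, 5, 2, 4, 3).

ℓ(w)=9; the 3 essential cells (i,j,r):

[(1, 5, 0), (3, 4, 1), (5, 3, 2)]


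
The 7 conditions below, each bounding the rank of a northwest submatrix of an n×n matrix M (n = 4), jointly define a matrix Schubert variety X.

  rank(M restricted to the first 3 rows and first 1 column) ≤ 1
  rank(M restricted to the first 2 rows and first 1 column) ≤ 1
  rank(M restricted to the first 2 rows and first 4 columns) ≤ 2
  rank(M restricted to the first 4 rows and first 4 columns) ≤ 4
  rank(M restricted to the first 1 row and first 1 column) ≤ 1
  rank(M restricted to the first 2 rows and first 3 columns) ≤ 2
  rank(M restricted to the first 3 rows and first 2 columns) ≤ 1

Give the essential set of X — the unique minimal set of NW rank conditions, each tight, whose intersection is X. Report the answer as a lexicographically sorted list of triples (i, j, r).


Computing R[i][j] = min implied NW-rank bound (n=4, 7 conditions):

  1 | 1 | 1 | 1
  1 | 1 | 2 | 2
  1 | 1 | 2 | 3
  1 | 2 | 3 | 4

second differences of R give the permutation w = (1, 3, 4, 2).

|D(w)|=2, |Ess(w)|=1:

[(3, 2, 1)]


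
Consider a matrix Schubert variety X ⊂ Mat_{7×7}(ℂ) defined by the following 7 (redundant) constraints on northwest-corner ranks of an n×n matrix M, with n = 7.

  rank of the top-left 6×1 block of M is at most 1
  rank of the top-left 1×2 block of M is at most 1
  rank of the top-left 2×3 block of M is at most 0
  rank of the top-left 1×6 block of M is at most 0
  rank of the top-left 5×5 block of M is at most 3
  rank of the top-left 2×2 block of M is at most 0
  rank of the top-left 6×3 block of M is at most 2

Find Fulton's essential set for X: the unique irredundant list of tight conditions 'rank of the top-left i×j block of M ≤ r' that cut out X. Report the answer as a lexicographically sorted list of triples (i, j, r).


Rank table r_w(7×7) implied by the 7 constraints:

  i=1: 0, 0, 0, 0, 0, 0, 1
  i=2: 0, 0, 0, 1, 1, 1, 2
  i=3: 1, 1, 1, 2, 2, 2, 3
  i=4: 1, 2, 2, 3, 3, 3, 4
  i=5: 1, 2, 2, 3, 3, 4, 5
  i=6: 1, 2, 2, 3, 4, 5, 6
  i=7: 1, 2, 3, 4, 5, 6, 7

giving w = (7, 4, 1, 2, 6, 5, 3) via Δ²R.

Fulton essential set (4 of the 12 Rothe cells):

[(1, 6, 0), (2, 3, 0), (5, 5, 3), (6, 3, 2)]


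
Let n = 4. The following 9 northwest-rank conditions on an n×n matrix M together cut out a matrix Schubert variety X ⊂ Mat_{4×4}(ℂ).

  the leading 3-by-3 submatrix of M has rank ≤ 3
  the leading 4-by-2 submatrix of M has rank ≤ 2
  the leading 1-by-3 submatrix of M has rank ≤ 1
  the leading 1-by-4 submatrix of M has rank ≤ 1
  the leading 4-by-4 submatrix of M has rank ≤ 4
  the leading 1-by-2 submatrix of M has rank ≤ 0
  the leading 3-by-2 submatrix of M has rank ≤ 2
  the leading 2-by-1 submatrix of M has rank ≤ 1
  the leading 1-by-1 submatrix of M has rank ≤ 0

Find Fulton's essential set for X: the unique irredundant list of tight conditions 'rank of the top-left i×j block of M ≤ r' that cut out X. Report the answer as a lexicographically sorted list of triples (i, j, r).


Computing R[i][j] = min implied NW-rank bound (n=4, 9 conditions):

  R[1]: 0, 0, 1, 1
  R[2]: 1, 1, 2, 2
  R[3]: 1, 2, 3, 3
  R[4]: 1, 2, 3, 4

second differences of R give the permutation w = (3, 1, 2, 4).

Fulton essential set (1 of the 2 Rothe cells):

[(1, 2, 0)]


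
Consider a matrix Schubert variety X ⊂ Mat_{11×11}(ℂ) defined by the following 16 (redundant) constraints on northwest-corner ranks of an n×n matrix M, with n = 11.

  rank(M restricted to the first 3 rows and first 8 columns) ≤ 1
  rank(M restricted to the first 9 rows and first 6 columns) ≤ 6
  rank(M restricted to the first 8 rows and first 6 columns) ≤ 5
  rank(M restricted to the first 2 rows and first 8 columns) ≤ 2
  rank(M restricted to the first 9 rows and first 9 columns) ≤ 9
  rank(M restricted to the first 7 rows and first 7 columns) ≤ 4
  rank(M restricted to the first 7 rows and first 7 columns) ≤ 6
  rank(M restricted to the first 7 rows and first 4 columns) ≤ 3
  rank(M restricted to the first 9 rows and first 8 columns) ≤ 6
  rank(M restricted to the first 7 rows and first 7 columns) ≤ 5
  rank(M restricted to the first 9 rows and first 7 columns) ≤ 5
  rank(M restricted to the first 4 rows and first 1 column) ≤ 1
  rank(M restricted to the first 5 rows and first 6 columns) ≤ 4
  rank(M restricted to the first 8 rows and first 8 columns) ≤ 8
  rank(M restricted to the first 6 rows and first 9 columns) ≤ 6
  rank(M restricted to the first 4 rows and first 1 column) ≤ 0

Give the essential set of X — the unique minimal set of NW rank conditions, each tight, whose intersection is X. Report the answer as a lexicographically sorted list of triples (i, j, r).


Computing R[i][j] = min implied NW-rank bound (n=11, 16 conditions):

  i=1: 0 | 1 | 1 | 1 | 1 | 1 | 1 | 1 | 1 | 1 | 1
  i=2: 0 | 1 | 1 | 1 | 1 | 1 | 1 | 1 | 2 | 2 | 2
  i=3: 0 | 1 | 1 | 1 | 1 | 1 | 1 | 1 | 2 | 3 | 3
  i=4: 0 | 1 | 2 | 2 | 2 | 2 | 2 | 2 | 3 | 4 | 4
  i=5: 1 | 2 | 3 | 3 | 3 | 3 | 3 | 3 | 4 | 5 | 5
  i=6: 1 | 2 | 3 | 3 | 4 | 4 | 4 | 4 | 5 | 6 | 6
  i=7: 1 | 2 | 3 | 3 | 4 | 4 | 4 | 5 | 6 | 7 | 7
  i=8: 1 | 2 | 3 | 4 | 5 | 5 | 5 | 6 | 7 | 8 | 8
  i=9: 1 | 2 | 3 | 4 | 5 | 5 | 5 | 6 | 7 | 8 | 9
  i=10: 1 | 2 | 3 | 4 | 5 | 6 | 6 | 7 | 8 | 9 | 10
  i=11: 1 | 2 | 3 | 4 | 5 | 6 | 7 | 8 | 9 | 10 | 11

so w = (2, 9, 10, 3, 1, 5, 8, 4, 11, 6, 7).

Rothe diagram D(w) (22 cells), 5 SE-corners (essential conditions):

[(3, 8, 1), (4, 1, 0), (7, 4, 3), (7, 7, 4), (9, 7, 5)]


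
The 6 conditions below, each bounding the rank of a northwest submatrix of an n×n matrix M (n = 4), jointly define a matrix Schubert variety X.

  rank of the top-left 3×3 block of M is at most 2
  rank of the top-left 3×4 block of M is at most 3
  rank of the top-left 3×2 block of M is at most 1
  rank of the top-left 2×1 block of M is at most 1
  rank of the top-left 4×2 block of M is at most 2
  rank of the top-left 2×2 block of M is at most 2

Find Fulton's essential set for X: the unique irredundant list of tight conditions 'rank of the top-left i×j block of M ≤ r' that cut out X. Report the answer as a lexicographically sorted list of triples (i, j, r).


Computing R[i][j] = min implied NW-rank bound (n=4, 6 conditions):

  row 1: 1 1 1 1
  row 2: 1 1 2 2
  row 3: 1 1 2 3
  row 4: 1 2 3 4

reading off 1-entries of Δ²R: w = (1, 3, 4, 2).

ℓ(w)=2; the 1 essential cell (i,j,r):

[(3, 2, 1)]


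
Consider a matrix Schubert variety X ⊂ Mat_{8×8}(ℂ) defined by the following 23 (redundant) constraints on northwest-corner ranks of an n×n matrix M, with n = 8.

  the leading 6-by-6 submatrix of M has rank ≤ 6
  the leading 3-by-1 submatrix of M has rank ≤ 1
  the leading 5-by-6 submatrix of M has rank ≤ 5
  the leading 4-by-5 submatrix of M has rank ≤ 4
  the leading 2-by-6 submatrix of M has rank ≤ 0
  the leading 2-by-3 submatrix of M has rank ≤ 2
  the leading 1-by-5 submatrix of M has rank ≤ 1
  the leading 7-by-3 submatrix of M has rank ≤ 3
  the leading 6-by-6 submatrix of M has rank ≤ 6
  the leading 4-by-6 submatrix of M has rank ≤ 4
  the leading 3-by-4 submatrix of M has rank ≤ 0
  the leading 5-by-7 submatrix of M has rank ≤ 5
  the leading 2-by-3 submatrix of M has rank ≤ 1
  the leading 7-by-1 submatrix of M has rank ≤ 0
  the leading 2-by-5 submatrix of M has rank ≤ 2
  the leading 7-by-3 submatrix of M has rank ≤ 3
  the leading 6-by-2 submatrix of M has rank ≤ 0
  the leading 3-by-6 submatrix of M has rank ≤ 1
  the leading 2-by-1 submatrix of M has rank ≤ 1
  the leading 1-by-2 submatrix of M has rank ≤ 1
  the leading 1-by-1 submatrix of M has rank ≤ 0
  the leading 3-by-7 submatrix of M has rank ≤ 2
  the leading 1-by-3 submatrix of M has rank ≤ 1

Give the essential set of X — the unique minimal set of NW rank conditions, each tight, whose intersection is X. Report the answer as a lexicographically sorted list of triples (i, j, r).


The tightest implied rank at each (i,j), from the 23 conditions:

  0, 0, 0, 0, 0, 0, 1, 1
  0, 0, 0, 0, 0, 0, 1, 2
  0, 0, 0, 0, 1, 1, 2, 3
  0, 0, 1, 1, 2, 2, 3, 4
  0, 0, 1, 2, 3, 3, 4, 5
  0, 0, 1, 2, 3, 4, 5, 6
  0, 1, 2, 3, 4, 5, 6, 7
  1, 2, 3, 4, 5, 6, 7, 8

giving w = (7, 8, 5, 3, 4, 6, 2, 1) via Δ²R.

4 SE-corners of the 23-cell Rothe diagram give Ess(w):

[(2, 6, 0), (3, 4, 0), (6, 2, 0), (7, 1, 0)]


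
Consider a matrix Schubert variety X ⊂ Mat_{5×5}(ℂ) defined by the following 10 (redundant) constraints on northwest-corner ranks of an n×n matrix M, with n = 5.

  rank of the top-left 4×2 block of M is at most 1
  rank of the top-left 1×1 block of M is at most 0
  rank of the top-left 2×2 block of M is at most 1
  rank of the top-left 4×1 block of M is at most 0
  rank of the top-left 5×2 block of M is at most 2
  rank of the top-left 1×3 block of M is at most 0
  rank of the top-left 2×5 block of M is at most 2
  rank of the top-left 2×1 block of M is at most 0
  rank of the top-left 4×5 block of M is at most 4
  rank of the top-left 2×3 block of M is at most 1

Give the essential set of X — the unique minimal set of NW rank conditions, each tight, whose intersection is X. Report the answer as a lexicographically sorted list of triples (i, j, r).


Reconstructing r_w from the 10 given conditions:

  0 0 0 1 1
  0 1 1 2 2
  0 1 2 3 3
  0 1 2 3 4
  1 2 3 4 5

giving w = (4, 2, 3, 5, 1) via Δ²R.

Rothe diagram D(w) (6 cells), 2 SE-corners (essential conditions):

[(1, 3, 0), (4, 1, 0)]


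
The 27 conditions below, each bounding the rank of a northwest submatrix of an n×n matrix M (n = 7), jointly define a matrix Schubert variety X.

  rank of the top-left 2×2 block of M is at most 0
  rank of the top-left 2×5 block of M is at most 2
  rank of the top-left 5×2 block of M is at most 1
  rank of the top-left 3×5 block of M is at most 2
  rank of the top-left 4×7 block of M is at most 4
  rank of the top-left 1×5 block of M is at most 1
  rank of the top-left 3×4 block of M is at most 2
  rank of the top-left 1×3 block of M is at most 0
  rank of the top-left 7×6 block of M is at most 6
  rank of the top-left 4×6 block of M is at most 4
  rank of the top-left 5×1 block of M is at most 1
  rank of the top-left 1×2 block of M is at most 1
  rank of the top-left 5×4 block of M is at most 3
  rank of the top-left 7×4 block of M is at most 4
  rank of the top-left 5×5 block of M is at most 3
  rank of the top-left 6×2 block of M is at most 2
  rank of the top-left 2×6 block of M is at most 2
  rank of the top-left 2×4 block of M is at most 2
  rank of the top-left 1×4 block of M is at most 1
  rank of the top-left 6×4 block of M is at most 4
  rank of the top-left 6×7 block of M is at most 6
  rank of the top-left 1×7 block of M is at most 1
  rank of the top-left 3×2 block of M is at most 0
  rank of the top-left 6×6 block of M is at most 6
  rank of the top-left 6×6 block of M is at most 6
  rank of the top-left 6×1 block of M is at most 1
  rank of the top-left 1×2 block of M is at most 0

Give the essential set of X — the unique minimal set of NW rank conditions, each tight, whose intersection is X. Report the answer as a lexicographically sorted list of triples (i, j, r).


Propagating the 27 rank bounds to every northwest block:

  row 1: 0 | 0 | 0 | 1 | 1 | 1 | 1
  row 2: 0 | 0 | 1 | 2 | 2 | 2 | 2
  row 3: 0 | 0 | 1 | 2 | 2 | 3 | 3
  row 4: 1 | 1 | 2 | 3 | 3 | 4 | 4
  row 5: 1 | 1 | 2 | 3 | 3 | 4 | 5
  row 6: 1 | 2 | 3 | 4 | 4 | 5 | 6
  row 7: 1 | 2 | 3 | 4 | 5 | 6 | 7

giving w = (4, 3, 6, 1, 7, 2, 5) via Δ²R.

ℓ(w)=10; the 5 essential cells (i,j,r):

[(1, 3, 0), (3, 2, 0), (3, 5, 2), (5, 2, 1), (5, 5, 3)]


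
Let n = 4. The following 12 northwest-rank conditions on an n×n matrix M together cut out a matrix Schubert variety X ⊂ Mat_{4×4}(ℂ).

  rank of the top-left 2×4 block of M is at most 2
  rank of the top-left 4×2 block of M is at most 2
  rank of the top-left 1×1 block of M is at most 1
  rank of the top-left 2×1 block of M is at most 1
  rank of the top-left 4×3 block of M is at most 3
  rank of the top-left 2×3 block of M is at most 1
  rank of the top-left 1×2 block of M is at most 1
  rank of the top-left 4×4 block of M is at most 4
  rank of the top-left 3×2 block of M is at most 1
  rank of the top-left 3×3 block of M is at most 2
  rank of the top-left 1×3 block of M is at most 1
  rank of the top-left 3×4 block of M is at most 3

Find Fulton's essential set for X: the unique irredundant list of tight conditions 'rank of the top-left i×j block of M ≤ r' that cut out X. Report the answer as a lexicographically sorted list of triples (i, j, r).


Rank table r_w(4×4) implied by the 12 constraints:

  i=1: 1, 1, 1, 1
  i=2: 1, 1, 1, 2
  i=3: 1, 1, 2, 3
  i=4: 1, 2, 3, 4

reading off 1-entries of Δ²R: w = (1, 4, 3, 2).

2 SE-corners of the 3-cell Rothe diagram give Ess(w):

[(2, 3, 1), (3, 2, 1)]


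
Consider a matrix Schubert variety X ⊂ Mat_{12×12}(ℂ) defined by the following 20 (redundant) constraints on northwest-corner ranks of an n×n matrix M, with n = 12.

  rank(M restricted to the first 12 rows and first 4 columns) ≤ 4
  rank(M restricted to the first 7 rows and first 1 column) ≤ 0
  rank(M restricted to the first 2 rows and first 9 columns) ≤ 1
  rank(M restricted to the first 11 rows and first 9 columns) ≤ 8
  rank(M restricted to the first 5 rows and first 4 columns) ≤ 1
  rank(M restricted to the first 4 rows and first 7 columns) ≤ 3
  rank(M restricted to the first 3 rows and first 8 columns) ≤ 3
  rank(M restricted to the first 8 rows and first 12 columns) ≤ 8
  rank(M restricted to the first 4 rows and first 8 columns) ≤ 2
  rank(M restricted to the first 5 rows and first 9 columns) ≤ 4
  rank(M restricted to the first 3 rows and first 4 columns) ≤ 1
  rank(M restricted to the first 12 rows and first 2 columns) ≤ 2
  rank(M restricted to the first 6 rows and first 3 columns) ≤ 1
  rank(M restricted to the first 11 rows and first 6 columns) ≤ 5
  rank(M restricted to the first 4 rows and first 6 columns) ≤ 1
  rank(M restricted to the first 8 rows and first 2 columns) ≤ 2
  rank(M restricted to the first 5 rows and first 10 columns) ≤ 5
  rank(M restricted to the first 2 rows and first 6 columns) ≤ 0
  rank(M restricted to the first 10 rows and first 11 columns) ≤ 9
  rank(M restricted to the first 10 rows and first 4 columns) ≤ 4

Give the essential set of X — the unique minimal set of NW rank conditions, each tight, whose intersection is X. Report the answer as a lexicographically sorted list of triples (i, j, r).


Recovering R(i,j) via the rank-extension bound from the 20 conditions:

  0, 0, 0, 0, 0, 0, 1, 1, 1, 1, 1, 1
  0, 0, 0, 0, 0, 0, 1, 1, 1, 2, 2, 2
  0, 1, 1, 1, 1, 1, 2, 2, 2, 3, 3, 3
  0, 1, 1, 1, 1, 1, 2, 2, 3, 4, 4, 4
  0, 1, 1, 1, 2, 2, 3, 3, 4, 5, 5, 5
  0, 1, 1, 2, 3, 3, 4, 4, 5, 6, 6, 6
  0, 1, 2, 3, 4, 4, 5, 5, 6, 7, 7, 7
  1, 2, 3, 4, 5, 5, 6, 6, 7, 8, 8, 8
  1, 2, 3, 4, 5, 5, 6, 7, 8, 9, 9, 9
  1, 2, 3, 4, 5, 5, 6, 7, 8, 9, 9, 10
  1, 2, 3, 4, 5, 5, 6, 7, 8, 9, 10, 11
  1, 2, 3, 4, 5, 6, 7, 8, 9, 10, 11, 12

giving w = (7, 10, 2, 9, 5, 4, 3, 1, 8, 12, 11, 6) via Δ²R.

9 SE-corners of the 31-cell Rothe diagram give Ess(w):

[(2, 6, 0), (2, 9, 1), (4, 6, 1), (4, 8, 2), (5, 4, 1), (6, 3, 1), (7, 1, 0), (10, 11, 9), (11, 6, 5)]


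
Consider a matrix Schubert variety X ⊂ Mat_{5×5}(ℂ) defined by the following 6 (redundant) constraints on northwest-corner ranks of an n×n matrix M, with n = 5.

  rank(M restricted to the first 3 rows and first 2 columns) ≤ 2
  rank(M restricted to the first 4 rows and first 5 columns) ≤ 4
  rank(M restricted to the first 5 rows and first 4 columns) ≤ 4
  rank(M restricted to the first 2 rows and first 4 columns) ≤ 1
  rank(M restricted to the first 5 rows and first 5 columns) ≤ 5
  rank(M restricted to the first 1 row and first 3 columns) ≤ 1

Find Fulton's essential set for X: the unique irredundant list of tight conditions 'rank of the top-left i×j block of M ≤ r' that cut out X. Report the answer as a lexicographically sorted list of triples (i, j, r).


Rank table r_w(5×5) implied by the 6 constraints:

  i=1: 1  1  1  1  1
  i=2: 1  1  1  1  2
  i=3: 1  2  2  2  3
  i=4: 1  2  3  3  4
  i=5: 1  2  3  4  5

reading off 1-entries of Δ²R: w = (1, 5, 2, 3, 4).

|D(w)|=3, |Ess(w)|=1:

[(2, 4, 1)]


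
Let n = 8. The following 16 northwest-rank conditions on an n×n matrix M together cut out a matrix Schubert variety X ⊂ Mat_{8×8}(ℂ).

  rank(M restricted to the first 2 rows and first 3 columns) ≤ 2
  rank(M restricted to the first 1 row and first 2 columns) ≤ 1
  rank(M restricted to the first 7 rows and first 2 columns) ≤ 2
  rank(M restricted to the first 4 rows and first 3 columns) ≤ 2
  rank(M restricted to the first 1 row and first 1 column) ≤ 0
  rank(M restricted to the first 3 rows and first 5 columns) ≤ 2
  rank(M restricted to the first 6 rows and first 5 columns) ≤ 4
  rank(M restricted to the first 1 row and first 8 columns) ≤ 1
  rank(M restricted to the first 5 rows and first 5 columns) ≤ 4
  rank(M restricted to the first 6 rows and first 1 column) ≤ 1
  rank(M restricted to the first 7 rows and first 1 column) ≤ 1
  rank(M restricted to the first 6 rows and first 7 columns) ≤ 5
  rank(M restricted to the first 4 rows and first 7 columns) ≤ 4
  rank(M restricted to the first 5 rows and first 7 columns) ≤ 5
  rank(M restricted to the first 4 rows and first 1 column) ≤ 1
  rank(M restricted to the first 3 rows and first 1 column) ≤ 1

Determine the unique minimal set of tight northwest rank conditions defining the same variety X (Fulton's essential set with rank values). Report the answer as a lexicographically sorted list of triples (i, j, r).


Propagating the 16 rank bounds to every northwest block:

  i=1: 0 | 1 | 1 | 1 | 1 | 1 | 1 | 1
  i=2: 1 | 2 | 2 | 2 | 2 | 2 | 2 | 2
  i=3: 1 | 2 | 2 | 2 | 2 | 3 | 3 | 3
  i=4: 1 | 2 | 2 | 3 | 3 | 4 | 4 | 4
  i=5: 1 | 2 | 3 | 4 | 4 | 5 | 5 | 5
  i=6: 1 | 2 | 3 | 4 | 4 | 5 | 5 | 6
  i=7: 1 | 2 | 3 | 4 | 5 | 6 | 6 | 7
  i=8: 1 | 2 | 3 | 4 | 5 | 6 | 7 | 8

the unique w with this rank table is (2, 1, 6, 4, 3, 8, 5, 7).

D(w) has 7 cells with 5 SE-corners; essential set:

[(1, 1, 0), (3, 5, 2), (4, 3, 2), (6, 5, 4), (6, 7, 5)]


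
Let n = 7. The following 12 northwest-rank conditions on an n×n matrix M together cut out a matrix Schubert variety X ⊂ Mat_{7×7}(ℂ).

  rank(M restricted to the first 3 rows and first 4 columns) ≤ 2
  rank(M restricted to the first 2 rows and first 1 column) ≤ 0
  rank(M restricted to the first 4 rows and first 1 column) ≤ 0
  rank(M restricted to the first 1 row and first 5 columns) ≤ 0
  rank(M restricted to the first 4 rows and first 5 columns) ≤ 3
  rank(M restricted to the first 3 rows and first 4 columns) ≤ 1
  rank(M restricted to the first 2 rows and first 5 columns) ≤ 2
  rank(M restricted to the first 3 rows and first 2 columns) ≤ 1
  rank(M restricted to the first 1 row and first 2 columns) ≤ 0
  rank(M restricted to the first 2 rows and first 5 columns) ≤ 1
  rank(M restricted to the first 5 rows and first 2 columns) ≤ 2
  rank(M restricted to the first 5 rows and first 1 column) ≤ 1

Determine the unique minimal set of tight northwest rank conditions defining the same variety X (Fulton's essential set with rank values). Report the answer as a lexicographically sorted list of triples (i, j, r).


Propagating the 12 rank bounds to every northwest block:

  0  0  0  0  0  1  1
  0  1  1  1  1  2  2
  0  1  1  1  2  3  3
  0  1  2  2  3  4  4
  1  2  3  3  4  5  5
  1  2  3  4  5  6  6
  1  2  3  4  5  6  7

hence w(1..7) = (6, 2, 5, 3, 1, 4, 7).

|D(w)|=10, |Ess(w)|=3:

[(1, 5, 0), (3, 4, 1), (4, 1, 0)]


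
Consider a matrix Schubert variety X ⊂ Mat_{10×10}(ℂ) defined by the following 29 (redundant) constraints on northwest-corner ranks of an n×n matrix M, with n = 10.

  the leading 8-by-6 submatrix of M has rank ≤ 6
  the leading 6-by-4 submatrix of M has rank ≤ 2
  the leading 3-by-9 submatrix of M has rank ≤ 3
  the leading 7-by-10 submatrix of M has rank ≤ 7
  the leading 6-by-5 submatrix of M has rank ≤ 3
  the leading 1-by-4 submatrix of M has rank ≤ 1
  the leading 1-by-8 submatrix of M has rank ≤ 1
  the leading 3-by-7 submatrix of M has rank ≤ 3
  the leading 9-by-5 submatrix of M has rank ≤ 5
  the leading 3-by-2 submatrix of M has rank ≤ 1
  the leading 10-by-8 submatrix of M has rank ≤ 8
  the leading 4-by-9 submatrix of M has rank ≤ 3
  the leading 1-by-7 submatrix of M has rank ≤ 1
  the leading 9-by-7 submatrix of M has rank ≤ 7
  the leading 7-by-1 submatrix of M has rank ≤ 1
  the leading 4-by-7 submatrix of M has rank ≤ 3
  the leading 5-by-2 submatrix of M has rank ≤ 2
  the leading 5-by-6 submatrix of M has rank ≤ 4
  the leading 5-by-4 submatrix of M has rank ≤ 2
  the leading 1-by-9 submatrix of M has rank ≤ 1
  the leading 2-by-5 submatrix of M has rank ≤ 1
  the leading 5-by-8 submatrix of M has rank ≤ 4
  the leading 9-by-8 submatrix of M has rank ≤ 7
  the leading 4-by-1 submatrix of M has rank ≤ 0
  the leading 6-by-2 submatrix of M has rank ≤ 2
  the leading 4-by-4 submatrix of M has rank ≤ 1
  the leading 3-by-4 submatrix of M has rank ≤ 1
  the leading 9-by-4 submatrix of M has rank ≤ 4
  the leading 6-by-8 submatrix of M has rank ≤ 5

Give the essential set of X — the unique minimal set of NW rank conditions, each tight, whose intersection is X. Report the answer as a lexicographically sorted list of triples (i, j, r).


Recovering R(i,j) via the rank-extension bound from the 29 conditions:

  row 1: 0 | 1 | 1 | 1 | 1 | 1 | 1 | 1 | 1 | 1
  row 2: 0 | 1 | 1 | 1 | 1 | 2 | 2 | 2 | 2 | 2
  row 3: 0 | 1 | 1 | 1 | 2 | 3 | 3 | 3 | 3 | 3
  row 4: 0 | 1 | 1 | 1 | 2 | 3 | 3 | 3 | 3 | 4
  row 5: 1 | 2 | 2 | 2 | 3 | 4 | 4 | 4 | 4 | 5
  row 6: 1 | 2 | 2 | 2 | 3 | 4 | 5 | 5 | 5 | 6
  row 7: 1 | 2 | 3 | 3 | 4 | 5 | 6 | 6 | 6 | 7
  row 8: 1 | 2 | 3 | 4 | 5 | 6 | 7 | 7 | 7 | 8
  row 9: 1 | 2 | 3 | 4 | 5 | 6 | 7 | 7 | 8 | 9
  row 10: 1 | 2 | 3 | 4 | 5 | 6 | 7 | 8 | 9 | 10

hence w(1..10) = (2, 6, 5, 10, 1, 7, 3, 4, 9, 8).

ℓ(w)=17; the 6 essential cells (i,j,r):

[(2, 5, 1), (4, 1, 0), (4, 4, 1), (4, 9, 3), (6, 4, 2), (9, 8, 7)]
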